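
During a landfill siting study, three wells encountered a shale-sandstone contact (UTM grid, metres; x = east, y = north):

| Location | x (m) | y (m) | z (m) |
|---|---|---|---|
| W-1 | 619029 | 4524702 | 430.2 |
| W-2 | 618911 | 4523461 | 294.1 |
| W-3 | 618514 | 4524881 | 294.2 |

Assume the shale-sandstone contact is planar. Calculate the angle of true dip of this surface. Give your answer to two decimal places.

Two edge vectors: W-1→W-2 = (-118, -1241, -136.1), W-1→W-3 = (-515, 179, -136).
Normal n = (W-1→W-2) × (W-1→W-3) = (193137.9, 54043.5, -660237).
So ∂z/∂x = −n_x/n_z = 0.29253 and ∂z/∂y = −n_y/n_z = 0.08185.
Gradient magnitude |∇z| = √(a² + b²) = √(0.08557 + 0.00670) = 0.30376.
True dip = arctan(0.30376) = 16.90°, dipping toward WSW (azimuth ≈ 254°).

16.90°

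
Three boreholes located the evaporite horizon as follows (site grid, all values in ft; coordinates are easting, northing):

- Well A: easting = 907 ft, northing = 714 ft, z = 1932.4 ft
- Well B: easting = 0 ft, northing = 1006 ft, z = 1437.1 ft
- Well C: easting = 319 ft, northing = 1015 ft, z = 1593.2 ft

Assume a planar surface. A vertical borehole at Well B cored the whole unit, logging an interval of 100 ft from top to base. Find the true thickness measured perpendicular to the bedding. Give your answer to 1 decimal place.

88.7 ft

Let the plane be z = a·easting + b·northing + c.
Well B−Well A: −907a + 292b = −495.3;  Well C−Well A: −588a + 301b = −339.2.
Solving gives a = 0.49391, b = −0.16206.
|∇z| = √(a²+b²) = 0.51982, so dip δ = arctan(0.51982) = 27.47°.
True thickness = vertical thickness × cos δ = 100 × cos 27.47° = 88.7 ft.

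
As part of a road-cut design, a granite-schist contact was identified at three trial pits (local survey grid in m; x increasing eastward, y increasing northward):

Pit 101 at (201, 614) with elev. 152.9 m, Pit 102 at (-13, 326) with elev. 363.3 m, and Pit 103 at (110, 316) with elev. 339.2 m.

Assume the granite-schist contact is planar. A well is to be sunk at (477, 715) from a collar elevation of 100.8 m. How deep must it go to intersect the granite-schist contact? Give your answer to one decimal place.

70.1 m

Two edge vectors: Pit 101→Pit 102 = (-214, -288, 210.4), Pit 101→Pit 103 = (-91, -298, 186.3).
Normal n = (Pit 101→Pit 102) × (Pit 101→Pit 103) = (9044.8, 20721.8, 37564).
So ∂z/∂x = −n_x/n_z = −0.24078 and ∂z/∂y = −n_y/n_z = −0.55164.
Intercept c from Pit 101: 152.9 + 48.40 + 338.71 = 540.00.
At (477, 715): z_contact = −114.85 − 394.42 + 540.00 = 30.73 m.
Depth below ground = 100.8 − 30.73 = 70.1 m.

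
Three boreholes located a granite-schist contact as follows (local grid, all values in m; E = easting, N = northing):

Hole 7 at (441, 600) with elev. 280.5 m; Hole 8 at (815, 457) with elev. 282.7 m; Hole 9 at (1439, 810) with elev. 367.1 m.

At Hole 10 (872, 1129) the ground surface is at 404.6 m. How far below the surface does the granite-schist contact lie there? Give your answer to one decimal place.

Two edge vectors: Hole 7→Hole 8 = (374, -143, 2.2), Hole 7→Hole 9 = (998, 210, 86.6).
Normal n = (Hole 7→Hole 8) × (Hole 7→Hole 9) = (-12845.8, -30192.8, 221254).
So ∂z/∂E = −n_x/n_z = 0.058059 and ∂z/∂N = −n_y/n_z = 0.136462.
Intercept c from Hole 7: 280.5 − 25.60 − 81.88 = 173.02.
At (872, 1129): z_contact = 50.63 + 154.07 + 173.02 = 377.71 m.
Depth below ground = 404.6 − 377.71 = 26.9 m.

26.9 m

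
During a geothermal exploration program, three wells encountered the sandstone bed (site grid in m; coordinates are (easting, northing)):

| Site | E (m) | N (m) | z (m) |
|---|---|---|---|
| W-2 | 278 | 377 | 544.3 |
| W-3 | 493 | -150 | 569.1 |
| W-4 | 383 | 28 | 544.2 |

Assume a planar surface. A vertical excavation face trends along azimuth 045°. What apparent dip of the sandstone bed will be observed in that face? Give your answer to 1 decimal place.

Two edge vectors: W-2→W-3 = (215, -527, 24.8), W-2→W-4 = (105, -349, -0.1).
Normal n = (W-2→W-3) × (W-2→W-4) = (8707.9, 2625.5, -19700).
So ∂z/∂E = −n_x/n_z = 0.44203 and ∂z/∂N = −n_y/n_z = 0.13327.
Unit vector along 045° is (sin 45°, cos 45°) = (0.7071, 0.7071).
Slope in that direction = a·(0.7071) + b·(0.7071) = 0.40680.
Apparent dip = arctan|0.40680| = 22.1° (true dip is 24.8°, so apparent ≤ true as expected).

22.1°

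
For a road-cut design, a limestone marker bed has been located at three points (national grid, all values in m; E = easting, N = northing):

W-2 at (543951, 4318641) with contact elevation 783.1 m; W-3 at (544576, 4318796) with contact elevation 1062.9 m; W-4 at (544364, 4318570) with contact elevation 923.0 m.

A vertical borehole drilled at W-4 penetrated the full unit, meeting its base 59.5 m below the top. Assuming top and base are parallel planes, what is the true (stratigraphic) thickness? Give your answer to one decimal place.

Two edge vectors: W-2→W-3 = (625, 155, 279.8), W-2→W-4 = (413, -71, 139.9).
Normal n = (W-2→W-3) × (W-2→W-4) = (41550.3, 28119.9, -108390).
So ∂z/∂E = −n_x/n_z = 0.38334 and ∂z/∂N = −n_y/n_z = 0.25943.
|∇z| = √(a²+b²) = 0.46288, so dip δ = arctan(0.46288) = 24.84°.
True thickness = vertical thickness × cos δ = 59.5 × cos 24.84° = 54.0 m.

54.0 m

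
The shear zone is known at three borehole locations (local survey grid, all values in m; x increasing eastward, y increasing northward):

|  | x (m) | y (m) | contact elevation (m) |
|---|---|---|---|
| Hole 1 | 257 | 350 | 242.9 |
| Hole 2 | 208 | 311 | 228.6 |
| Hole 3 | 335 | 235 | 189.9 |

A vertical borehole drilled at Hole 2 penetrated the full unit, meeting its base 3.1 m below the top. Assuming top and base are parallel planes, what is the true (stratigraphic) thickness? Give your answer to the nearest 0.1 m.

2.8 m

Let the plane be z = a·x + b·y + c.
Hole 2−Hole 1: −49a − 39b = −14.3;  Hole 3−Hole 1: 78a − 115b = −53.
Solving gives a = −0.04869, b = 0.42784.
|∇z| = √(a²+b²) = 0.43061, so dip δ = arctan(0.43061) = 23.30°.
True thickness = vertical thickness × cos δ = 3.1 × cos 23.30° = 2.8 m.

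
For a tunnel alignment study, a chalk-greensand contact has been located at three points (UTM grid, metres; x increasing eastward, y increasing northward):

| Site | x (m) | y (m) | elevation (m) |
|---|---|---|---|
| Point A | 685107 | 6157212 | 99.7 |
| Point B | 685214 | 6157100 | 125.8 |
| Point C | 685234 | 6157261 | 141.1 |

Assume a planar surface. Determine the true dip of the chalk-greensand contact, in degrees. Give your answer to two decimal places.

17.18°

Let the plane be z = a·x + b·y + c.
Point B−Point A: 107a − 112b = 26.1;  Point C−Point A: 127a + 49b = 41.4.
Solving gives a = 0.30388, b = 0.05728.
Gradient magnitude |∇z| = √(a² + b²) = √(0.09235 + 0.00328) = 0.30924.
True dip = arctan(0.30924) = 17.18°, dipping toward W (azimuth ≈ 259°).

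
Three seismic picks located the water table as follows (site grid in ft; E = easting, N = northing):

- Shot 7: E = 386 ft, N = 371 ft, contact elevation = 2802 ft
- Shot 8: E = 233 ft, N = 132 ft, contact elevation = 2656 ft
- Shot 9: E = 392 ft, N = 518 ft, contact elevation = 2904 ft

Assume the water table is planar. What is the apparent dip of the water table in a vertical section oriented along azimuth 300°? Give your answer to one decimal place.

25.2°

Let the plane be z = a·E + b·N + c.
Shot 8−Shot 7: −153a − 239b = −146;  Shot 9−Shot 7: 6a + 147b = 102.
Solving gives a = −0.13848, b = 0.69953.
Unit vector along 300° is (sin 300°, cos 300°) = (-0.8660, 0.5000).
Slope in that direction = a·(-0.8660) + b·(0.5000) = 0.46969.
Apparent dip = arctan|0.46969| = 25.2° (true dip is 35.5°, so apparent ≤ true as expected).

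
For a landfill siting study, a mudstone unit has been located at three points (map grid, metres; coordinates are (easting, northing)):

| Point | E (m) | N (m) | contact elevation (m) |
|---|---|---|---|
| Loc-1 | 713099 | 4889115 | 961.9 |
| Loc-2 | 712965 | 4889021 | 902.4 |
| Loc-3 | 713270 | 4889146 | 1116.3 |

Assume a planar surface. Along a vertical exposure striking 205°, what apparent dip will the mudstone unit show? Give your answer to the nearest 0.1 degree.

19.3°

Two edge vectors: Loc-1→Loc-2 = (-134, -94, -59.5), Loc-1→Loc-3 = (171, 31, 154.4).
Normal n = (Loc-1→Loc-2) × (Loc-1→Loc-3) = (-12669.1, 10515.1, 11920).
So ∂z/∂E = −n_x/n_z = 1.06284 and ∂z/∂N = −n_y/n_z = −0.88214.
Unit vector along 205° is (sin 205°, cos 205°) = (-0.4226, -0.9063).
Slope in that direction = a·(-0.4226) + b·(-0.9063) = 0.35031.
Apparent dip = arctan|0.35031| = 19.3° (true dip is 54.1°, so apparent ≤ true as expected).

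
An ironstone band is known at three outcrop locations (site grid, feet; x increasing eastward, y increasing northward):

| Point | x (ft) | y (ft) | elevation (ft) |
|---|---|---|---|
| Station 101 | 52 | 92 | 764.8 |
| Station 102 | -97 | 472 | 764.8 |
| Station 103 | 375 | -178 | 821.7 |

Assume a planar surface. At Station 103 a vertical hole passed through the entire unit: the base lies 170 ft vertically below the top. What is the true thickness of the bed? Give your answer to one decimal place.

163.6 ft

Let the plane be z = a·x + b·y + c.
Station 102−Station 101: −149a + 380b = 0;  Station 103−Station 101: 323a − 270b = 56.9.
Solving gives a = 0.26205, b = 0.10275.
|∇z| = √(a²+b²) = 0.28148, so dip δ = arctan(0.28148) = 15.72°.
True thickness = vertical thickness × cos δ = 170 × cos 15.72° = 163.6 ft.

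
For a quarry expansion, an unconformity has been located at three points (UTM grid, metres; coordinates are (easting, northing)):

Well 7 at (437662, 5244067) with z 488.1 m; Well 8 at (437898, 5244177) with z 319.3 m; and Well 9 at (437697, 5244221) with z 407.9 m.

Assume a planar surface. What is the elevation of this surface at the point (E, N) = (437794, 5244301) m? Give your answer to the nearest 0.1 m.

324.6 m

Two edge vectors: Well 7→Well 8 = (236, 110, -168.8), Well 7→Well 9 = (35, 154, -80.2).
Normal n = (Well 7→Well 8) × (Well 7→Well 9) = (17173.2, 13019.2, 32494).
So ∂z/∂E = −n_x/n_z = −0.528503724 and ∂z/∂N = −n_y/n_z = −0.400664738.
Intercept c from Well 7: 488.1 + 231306.00 + 2101112.73 = 2332906.83.
At (437794, 5244301): z = −231375.8 − 2101206.5 + 2332906.83 = 324.6 m.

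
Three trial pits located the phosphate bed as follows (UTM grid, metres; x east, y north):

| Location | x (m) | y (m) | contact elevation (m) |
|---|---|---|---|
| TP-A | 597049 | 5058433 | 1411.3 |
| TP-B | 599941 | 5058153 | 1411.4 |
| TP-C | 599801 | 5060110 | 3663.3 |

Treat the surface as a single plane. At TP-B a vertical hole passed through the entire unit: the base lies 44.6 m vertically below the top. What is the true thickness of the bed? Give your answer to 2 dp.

29.06 m

Let the plane be z = a·x + b·y + c.
TP-B−TP-A: 2892a − 280b = 0.1;  TP-C−TP-A: 2752a + 1677b = 2252.
Solving gives a = 0.11222, b = 1.15872.
|∇z| = √(a²+b²) = 1.16414, so dip δ = arctan(1.16414) = 49.34°.
True thickness = vertical thickness × cos δ = 44.6 × cos 49.34° = 29.06 m.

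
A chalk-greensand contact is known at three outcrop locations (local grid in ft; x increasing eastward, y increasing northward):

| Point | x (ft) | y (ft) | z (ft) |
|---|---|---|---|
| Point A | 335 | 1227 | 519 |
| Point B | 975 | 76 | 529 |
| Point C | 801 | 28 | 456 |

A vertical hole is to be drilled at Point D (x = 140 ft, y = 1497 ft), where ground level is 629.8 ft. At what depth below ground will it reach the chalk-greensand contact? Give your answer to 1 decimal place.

129.6 ft

Two edge vectors: Point A→Point B = (640, -1151, 10), Point A→Point C = (466, -1199, -63).
Normal n = (Point A→Point B) × (Point A→Point C) = (84503, 44980, -230994).
So ∂z/∂x = −n_x/n_z = 0.365823 and ∂z/∂y = −n_y/n_z = 0.194724.
Intercept c from Point A: 519 − 122.55 − 238.93 = 157.52.
At (140, 1497): z_contact = 51.22 + 291.50 + 157.52 = 500.24 ft.
Depth below ground = 629.8 − 500.24 = 129.6 ft.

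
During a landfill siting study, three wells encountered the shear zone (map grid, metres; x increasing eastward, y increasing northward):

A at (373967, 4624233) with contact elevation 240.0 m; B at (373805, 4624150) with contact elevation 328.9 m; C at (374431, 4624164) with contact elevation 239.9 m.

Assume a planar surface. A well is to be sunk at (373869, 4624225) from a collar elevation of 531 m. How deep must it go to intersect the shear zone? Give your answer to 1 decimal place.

272.2 m

Let the plane be z = a·x + b·y + c.
B−A: −162a − 83b = 88.9;  C−A: 464a − 69b = −0.1.
Solving gives a = −0.123614409, b = −0.829812840.
Then c = 240 − a·373967 − b·4624233 = 3883715.63.
At (373869, 4624225): z_contact = −46215.60 − 3837241.28 + 3883715.63 = 258.75 m.
Depth below ground = 531 − 258.75 = 272.2 m.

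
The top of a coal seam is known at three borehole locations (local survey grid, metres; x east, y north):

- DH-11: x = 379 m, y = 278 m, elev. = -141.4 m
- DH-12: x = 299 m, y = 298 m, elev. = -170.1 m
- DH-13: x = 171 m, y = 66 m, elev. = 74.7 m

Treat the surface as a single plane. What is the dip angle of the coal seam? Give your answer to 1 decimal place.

Two edge vectors: DH-11→DH-12 = (-80, 20, -28.7), DH-11→DH-13 = (-208, -212, 216.1).
Normal n = (DH-11→DH-12) × (DH-11→DH-13) = (-1762.4, 23257.6, 21120).
So ∂z/∂x = −n_x/n_z = 0.08345 and ∂z/∂y = −n_y/n_z = −1.10121.
Gradient magnitude |∇z| = √(a² + b²) = √(0.00696 + 1.21267) = 1.10437.
True dip = arctan(1.10437) = 47.8°, dipping toward N (azimuth ≈ 356°).

47.8°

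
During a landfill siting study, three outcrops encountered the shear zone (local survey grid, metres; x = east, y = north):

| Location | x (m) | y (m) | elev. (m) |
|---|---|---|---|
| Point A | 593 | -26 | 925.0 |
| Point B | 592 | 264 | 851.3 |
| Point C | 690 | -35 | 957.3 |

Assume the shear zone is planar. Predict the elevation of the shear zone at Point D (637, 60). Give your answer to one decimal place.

916.9 m

Let the plane be z = a·x + b·y + c.
Point B−Point A: −1a + 290b = −73.7;  Point C−Point A: 97a − 9b = 32.3.
Solving gives a = 0.30951, b = −0.25307.
Then c = 925 − a·593 − b·-26 = 734.88.
At (637, 60): z = 197.2 − 15.2 + 734.88 = 916.9 m.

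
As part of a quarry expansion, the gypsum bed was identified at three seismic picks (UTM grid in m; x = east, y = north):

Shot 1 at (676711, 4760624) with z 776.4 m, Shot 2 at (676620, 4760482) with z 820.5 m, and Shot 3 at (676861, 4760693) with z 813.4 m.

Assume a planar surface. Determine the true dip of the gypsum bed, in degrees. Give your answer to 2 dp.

Two edge vectors: Shot 1→Shot 2 = (-91, -142, 44.1), Shot 1→Shot 3 = (150, 69, 37).
Normal n = (Shot 1→Shot 2) × (Shot 1→Shot 3) = (-8296.9, 9982, 15021).
So ∂z/∂x = −n_x/n_z = 0.55235 and ∂z/∂y = −n_y/n_z = −0.66454.
Gradient magnitude |∇z| = √(a² + b²) = √(0.30509 + 0.44161) = 0.86412.
True dip = arctan(0.86412) = 40.83°, dipping toward NW (azimuth ≈ 320°).

40.83°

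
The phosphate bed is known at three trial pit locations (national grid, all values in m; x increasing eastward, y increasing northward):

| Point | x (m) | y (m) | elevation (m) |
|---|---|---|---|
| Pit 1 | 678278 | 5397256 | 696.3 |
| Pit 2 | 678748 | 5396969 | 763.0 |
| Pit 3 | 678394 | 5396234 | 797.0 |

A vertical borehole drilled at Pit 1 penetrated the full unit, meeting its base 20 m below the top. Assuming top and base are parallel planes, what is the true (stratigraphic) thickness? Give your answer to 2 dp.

Two edge vectors: Pit 1→Pit 2 = (470, -287, 66.7), Pit 1→Pit 3 = (116, -1022, 100.7).
Normal n = (Pit 1→Pit 2) × (Pit 1→Pit 3) = (39266.5, -39591.8, -447048).
So ∂z/∂x = −n_x/n_z = 0.08784 and ∂z/∂y = −n_y/n_z = −0.08856.
|∇z| = √(a²+b²) = 0.12473, so dip δ = arctan(0.12473) = 7.11°.
True thickness = vertical thickness × cos δ = 20 × cos 7.11° = 19.85 m.

19.85 m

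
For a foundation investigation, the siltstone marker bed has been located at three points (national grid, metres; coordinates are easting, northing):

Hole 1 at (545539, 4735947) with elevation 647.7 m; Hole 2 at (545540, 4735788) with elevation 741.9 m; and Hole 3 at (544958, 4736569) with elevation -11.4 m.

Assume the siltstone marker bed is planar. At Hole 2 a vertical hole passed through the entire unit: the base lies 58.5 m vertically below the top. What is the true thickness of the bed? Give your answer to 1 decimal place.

46.2 m

Let the plane be z = a·easting + b·northing + c.
Hole 2−Hole 1: 1a − 159b = 94.2;  Hole 3−Hole 1: −581a + 622b = −659.1.
Solving gives a = 0.50355, b = −0.58929.
|∇z| = √(a²+b²) = 0.77513, so dip δ = arctan(0.77513) = 37.78°.
True thickness = vertical thickness × cos δ = 58.5 × cos 37.78° = 46.2 m.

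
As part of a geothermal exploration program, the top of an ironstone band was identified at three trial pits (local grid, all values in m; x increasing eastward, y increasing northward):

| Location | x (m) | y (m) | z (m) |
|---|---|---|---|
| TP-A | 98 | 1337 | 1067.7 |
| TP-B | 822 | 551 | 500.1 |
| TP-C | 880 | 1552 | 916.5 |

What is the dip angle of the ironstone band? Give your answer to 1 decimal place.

28.1°

Let the plane be z = a·x + b·y + c.
TP-B−TP-A: 724a − 786b = −567.6;  TP-C−TP-A: 782a + 215b = −151.2.
Solving gives a = −0.31270, b = 0.43410.
Gradient magnitude |∇z| = √(a² + b²) = √(0.09778 + 0.18845) = 0.53500.
True dip = arctan(0.53500) = 28.1°, dipping toward SE (azimuth ≈ 144°).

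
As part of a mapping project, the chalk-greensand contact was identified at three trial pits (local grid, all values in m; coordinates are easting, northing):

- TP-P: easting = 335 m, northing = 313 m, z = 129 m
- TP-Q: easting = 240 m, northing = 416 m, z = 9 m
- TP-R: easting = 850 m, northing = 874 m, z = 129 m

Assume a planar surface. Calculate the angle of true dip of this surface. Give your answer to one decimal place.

Two edge vectors: TP-P→TP-Q = (-95, 103, -120), TP-P→TP-R = (515, 561, 0).
Normal n = (TP-P→TP-Q) × (TP-P→TP-R) = (67320, -61800, -106340).
So ∂z/∂easting = −n_x/n_z = 0.63306 and ∂z/∂northing = −n_y/n_z = −0.58115.
Gradient magnitude |∇z| = √(a² + b²) = √(0.40077 + 0.33774) = 0.85937.
True dip = arctan(0.85937) = 40.7°, dipping toward NW (azimuth ≈ 313°).

40.7°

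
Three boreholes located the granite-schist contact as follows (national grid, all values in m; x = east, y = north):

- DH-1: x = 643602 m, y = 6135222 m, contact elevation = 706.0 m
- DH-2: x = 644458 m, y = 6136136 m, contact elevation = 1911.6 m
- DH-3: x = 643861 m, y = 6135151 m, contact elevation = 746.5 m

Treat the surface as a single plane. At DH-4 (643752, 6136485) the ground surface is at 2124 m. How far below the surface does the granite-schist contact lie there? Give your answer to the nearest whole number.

178 m

Two edge vectors: DH-1→DH-2 = (856, 914, 1205.6), DH-1→DH-3 = (259, -71, 40.5).
Normal n = (DH-1→DH-2) × (DH-1→DH-3) = (122614.6, 277582.4, -297502).
So ∂z/∂x = −n_x/n_z = 0.41214715 and ∂z/∂y = −n_y/n_z = 0.93304381.
Intercept c from DH-1: 706 − 265258.73 − 5724430.92 = −5988983.65.
At (643752, 6136485): z_contact = 265320.5 + 5725609.4 − 5988983.65 = 1946.3 m.
Depth below ground = 2124 − 1946.3 = 178 m.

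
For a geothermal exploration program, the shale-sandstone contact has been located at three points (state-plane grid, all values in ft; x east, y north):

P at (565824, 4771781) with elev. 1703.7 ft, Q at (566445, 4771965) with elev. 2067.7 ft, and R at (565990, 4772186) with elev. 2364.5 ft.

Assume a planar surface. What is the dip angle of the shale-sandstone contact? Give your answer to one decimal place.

57.8°

Two edge vectors: P→Q = (621, 184, 364), P→R = (166, 405, 660.8).
Normal n = (P→Q) × (P→R) = (-25832.8, -349932.8, 220961).
So ∂z/∂x = −n_x/n_z = 0.11691 and ∂z/∂y = −n_y/n_z = 1.58369.
Gradient magnitude |∇z| = √(a² + b²) = √(0.01367 + 2.50806) = 1.58800.
True dip = arctan(1.58800) = 57.8°, dipping toward S (azimuth ≈ 184°).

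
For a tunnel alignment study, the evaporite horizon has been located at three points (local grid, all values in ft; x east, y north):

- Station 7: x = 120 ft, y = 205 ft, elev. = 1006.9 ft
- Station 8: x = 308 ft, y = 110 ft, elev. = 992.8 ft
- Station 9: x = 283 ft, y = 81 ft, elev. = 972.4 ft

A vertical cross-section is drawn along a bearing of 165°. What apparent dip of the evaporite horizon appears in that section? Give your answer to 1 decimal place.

Two edge vectors: Station 7→Station 8 = (188, -95, -14.1), Station 7→Station 9 = (163, -124, -34.5).
Normal n = (Station 7→Station 8) × (Station 7→Station 9) = (1529.1, 4187.7, -7827).
So ∂z/∂x = −n_x/n_z = 0.19536 and ∂z/∂y = −n_y/n_z = 0.53503.
Unit vector along 165° is (sin 165°, cos 165°) = (0.2588, -0.9659).
Slope in that direction = a·(0.2588) + b·(-0.9659) = −0.46624.
Apparent dip = arctan|0.46624| = 25.0° (true dip is 29.7°, so apparent ≤ true as expected).

25.0°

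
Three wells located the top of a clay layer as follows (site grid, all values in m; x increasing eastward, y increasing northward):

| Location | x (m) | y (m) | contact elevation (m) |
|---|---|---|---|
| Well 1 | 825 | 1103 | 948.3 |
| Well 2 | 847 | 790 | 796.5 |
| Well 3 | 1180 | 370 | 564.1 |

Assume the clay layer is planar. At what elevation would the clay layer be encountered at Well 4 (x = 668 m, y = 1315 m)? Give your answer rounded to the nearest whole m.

1065 m

Let the plane be z = a·x + b·y + c.
Well 2−Well 1: 22a − 313b = −151.8;  Well 3−Well 1: 355a − 733b = −384.2.
Solving gives a = −0.09459, b = 0.47834.
Then c = 948.3 − a·825 − b·1103 = 498.73.
At (668, 1315): z = −63.2 + 629.0 + 498.73 = 1064.6 m.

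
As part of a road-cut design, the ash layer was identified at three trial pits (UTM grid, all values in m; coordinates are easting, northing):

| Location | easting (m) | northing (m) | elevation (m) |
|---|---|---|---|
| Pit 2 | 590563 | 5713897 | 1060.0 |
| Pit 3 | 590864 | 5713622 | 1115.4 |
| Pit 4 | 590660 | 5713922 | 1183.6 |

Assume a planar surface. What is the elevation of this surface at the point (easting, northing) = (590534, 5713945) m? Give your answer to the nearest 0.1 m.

1074.7 m

Two edge vectors: Pit 2→Pit 3 = (301, -275, 55.4), Pit 2→Pit 4 = (97, 25, 123.6).
Normal n = (Pit 2→Pit 3) × (Pit 2→Pit 4) = (-35375, -31829.8, 34200).
So ∂z/∂easting = −n_x/n_z = 1.034356725 and ∂z/∂northing = −n_y/n_z = 0.930695906.
Intercept c from Pit 2: 1060 − 610852.81 − 5317900.55 = −5927693.36.
At (590534, 5713945): z = 610822.8 + 5317945.2 − 5927693.36 = 1074.7 m.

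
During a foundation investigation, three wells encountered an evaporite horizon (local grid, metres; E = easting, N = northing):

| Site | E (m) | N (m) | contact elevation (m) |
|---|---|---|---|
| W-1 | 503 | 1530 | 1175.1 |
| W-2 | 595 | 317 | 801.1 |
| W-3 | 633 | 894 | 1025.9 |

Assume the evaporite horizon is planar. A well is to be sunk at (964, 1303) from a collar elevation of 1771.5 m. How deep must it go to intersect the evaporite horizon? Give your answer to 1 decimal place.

Let the plane be z = a·E + b·N + c.
W-2−W-1: 92a − 1213b = −374;  W-3−W-1: 130a − 636b = −149.2.
Solving gives a = 0.573559, b = 0.351828.
Then c = 1175.1 − a·503 − b·1530 = 348.30.
At (964, 1303): z_contact = 552.91 + 458.43 + 348.30 = 1359.65 m.
Depth below ground = 1771.5 − 1359.65 = 411.9 m.

411.9 m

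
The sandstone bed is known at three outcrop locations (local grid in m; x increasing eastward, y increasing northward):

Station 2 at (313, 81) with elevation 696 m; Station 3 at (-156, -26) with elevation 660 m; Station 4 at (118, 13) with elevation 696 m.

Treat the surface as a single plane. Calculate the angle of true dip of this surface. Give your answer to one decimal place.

Let the plane be z = a·x + b·y + c.
Station 3−Station 2: −469a − 107b = −36;  Station 4−Station 2: −195a − 68b = 0.
Solving gives a = 0.22200, b = −0.63662.
Gradient magnitude |∇z| = √(a² + b²) = √(0.04928 + 0.40528) = 0.67422.
True dip = arctan(0.67422) = 34.0°, dipping toward NNW (azimuth ≈ 341°).

34.0°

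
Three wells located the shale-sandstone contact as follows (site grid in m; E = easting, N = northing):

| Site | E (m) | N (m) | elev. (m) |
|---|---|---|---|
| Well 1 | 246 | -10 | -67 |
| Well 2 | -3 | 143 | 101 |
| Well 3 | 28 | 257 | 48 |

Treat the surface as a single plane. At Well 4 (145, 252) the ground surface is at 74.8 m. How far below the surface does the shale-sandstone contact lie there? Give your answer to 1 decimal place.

Two edge vectors: Well 1→Well 2 = (-249, 153, 168), Well 1→Well 3 = (-218, 267, 115).
Normal n = (Well 1→Well 2) × (Well 1→Well 3) = (-27261, -7989, -33129).
So ∂z/∂E = −n_x/n_z = −0.82287 and ∂z/∂N = −n_y/n_z = −0.24115.
Intercept c from Well 1: -67 + 202.43 − 2.41 = 133.02.
At (145, 252): z_contact = −119.32 − 60.77 + 133.02 = -47.07 m.
Depth below ground = 74.8 − (-47.07) = 121.9 m.

121.9 m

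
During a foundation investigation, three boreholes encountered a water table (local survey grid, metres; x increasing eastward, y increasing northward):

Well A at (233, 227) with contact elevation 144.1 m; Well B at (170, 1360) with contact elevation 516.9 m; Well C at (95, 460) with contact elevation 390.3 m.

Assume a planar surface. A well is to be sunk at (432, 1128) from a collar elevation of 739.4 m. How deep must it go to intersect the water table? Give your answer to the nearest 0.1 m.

Two edge vectors: Well A→Well B = (-63, 1133, 372.8), Well A→Well C = (-138, 233, 246.2).
Normal n = (Well A→Well B) × (Well A→Well C) = (192082.2, -35935.8, 141675).
So ∂z/∂x = −n_x/n_z = −1.355795 and ∂z/∂y = −n_y/n_z = 0.253650.
Intercept c from Well A: 144.1 + 315.90 − 57.58 = 402.42.
At (432, 1128): z_contact = −585.70 + 286.12 + 402.42 = 102.84 m.
Depth below ground = 739.4 − 102.84 = 636.6 m.

636.6 m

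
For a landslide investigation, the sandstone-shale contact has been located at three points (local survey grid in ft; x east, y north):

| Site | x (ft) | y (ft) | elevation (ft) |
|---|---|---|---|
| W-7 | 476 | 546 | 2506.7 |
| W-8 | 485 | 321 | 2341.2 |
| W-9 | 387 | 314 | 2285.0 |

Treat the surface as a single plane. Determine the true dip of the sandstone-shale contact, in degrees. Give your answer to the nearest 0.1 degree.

42.5°

Two edge vectors: W-7→W-8 = (9, -225, -165.5), W-7→W-9 = (-89, -232, -221.7).
Normal n = (W-7→W-8) × (W-7→W-9) = (11486.5, 16724.8, -22113).
So ∂z/∂x = −n_x/n_z = 0.51945 and ∂z/∂y = −n_y/n_z = 0.75633.
Gradient magnitude |∇z| = √(a² + b²) = √(0.26982 + 0.57204) = 0.91753.
True dip = arctan(0.91753) = 42.5°, dipping toward SW (azimuth ≈ 214°).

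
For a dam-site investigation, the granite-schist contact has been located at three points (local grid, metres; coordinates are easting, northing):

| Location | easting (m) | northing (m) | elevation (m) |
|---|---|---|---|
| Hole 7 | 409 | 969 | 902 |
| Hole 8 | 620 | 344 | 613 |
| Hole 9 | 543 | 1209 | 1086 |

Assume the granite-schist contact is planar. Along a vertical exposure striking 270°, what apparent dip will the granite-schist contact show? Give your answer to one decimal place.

Let the plane be z = a·easting + b·northing + c.
Hole 8−Hole 7: 211a − 625b = −289;  Hole 9−Hole 7: 134a + 240b = 184.
Solving gives a = 0.33961, b = 0.57705.
Unit vector along 270° is (sin 270°, cos 270°) = (-1.0000, -0.0000).
Slope in that direction = a·(-1.0000) + b·(-0.0000) = −0.33961.
Apparent dip = arctan|0.33961| = 18.8° (true dip is 33.8°, so apparent ≤ true as expected).

18.8°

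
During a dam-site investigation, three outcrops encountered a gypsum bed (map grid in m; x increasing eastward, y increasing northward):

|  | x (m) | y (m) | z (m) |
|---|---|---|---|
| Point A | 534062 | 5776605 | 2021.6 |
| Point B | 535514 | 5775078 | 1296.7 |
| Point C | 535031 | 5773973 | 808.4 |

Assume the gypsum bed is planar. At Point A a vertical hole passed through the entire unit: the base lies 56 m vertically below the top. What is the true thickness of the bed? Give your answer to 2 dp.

51.01 m

Two edge vectors: Point A→Point B = (1452, -1527, -724.9), Point A→Point C = (969, -2632, -1213.2).
Normal n = (Point A→Point B) × (Point A→Point C) = (-55380.4, 1059138.3, -2342001).
So ∂z/∂x = −n_x/n_z = −0.02365 and ∂z/∂y = −n_y/n_z = 0.45224.
|∇z| = √(a²+b²) = 0.45285, so dip δ = arctan(0.45285) = 24.36°.
True thickness = vertical thickness × cos δ = 56 × cos 24.36° = 51.01 m.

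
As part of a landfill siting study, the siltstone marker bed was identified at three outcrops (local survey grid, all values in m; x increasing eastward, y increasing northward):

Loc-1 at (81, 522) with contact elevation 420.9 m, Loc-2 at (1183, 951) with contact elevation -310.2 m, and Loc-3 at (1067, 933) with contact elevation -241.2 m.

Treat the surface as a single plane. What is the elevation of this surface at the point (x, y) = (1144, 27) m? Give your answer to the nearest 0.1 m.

-18.0 m

Let the plane be z = a·x + b·y + c.
Loc-2−Loc-1: 1102a + 429b = −731.1;  Loc-3−Loc-1: 986a + 411b = −662.1.
Solving gives a = −0.549358, b = −0.293023.
Then c = 420.9 − a·81 − b·522 = 618.36.
At (1144, 27): z = −628.5 − 7.9 + 618.36 = -18.0 m.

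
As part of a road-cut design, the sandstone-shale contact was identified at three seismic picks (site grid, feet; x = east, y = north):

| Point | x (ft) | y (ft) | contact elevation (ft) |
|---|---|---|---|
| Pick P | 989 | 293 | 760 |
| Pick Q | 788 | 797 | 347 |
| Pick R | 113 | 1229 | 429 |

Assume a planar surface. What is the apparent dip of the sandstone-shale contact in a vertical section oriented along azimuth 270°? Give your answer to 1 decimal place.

40.9°

Two edge vectors: Pick P→Pick Q = (-201, 504, -413), Pick P→Pick R = (-876, 936, -331).
Normal n = (Pick P→Pick Q) × (Pick P→Pick R) = (219744, 295257, 253368).
So ∂z/∂x = −n_x/n_z = −0.86729 and ∂z/∂y = −n_y/n_z = −1.16533.
Unit vector along 270° is (sin 270°, cos 270°) = (-1.0000, -0.0000).
Slope in that direction = a·(-1.0000) + b·(-0.0000) = 0.86729.
Apparent dip = arctan|0.86729| = 40.9° (true dip is 55.5°, so apparent ≤ true as expected).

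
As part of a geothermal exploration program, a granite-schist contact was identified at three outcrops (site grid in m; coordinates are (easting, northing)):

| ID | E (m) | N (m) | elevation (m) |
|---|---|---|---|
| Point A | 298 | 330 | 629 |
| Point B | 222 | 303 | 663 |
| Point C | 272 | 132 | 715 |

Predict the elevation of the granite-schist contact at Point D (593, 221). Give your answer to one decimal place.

581.3 m

Let the plane be z = a·E + b·N + c.
Point B−Point A: −76a − 27b = 34;  Point C−Point A: −26a − 198b = 86.
Solving gives a = −0.30740, b = −0.39398.
Then c = 629 − a·298 − b·330 = 850.62.
At (593, 221): z = −182.3 − 87.1 + 850.62 = 581.3 m.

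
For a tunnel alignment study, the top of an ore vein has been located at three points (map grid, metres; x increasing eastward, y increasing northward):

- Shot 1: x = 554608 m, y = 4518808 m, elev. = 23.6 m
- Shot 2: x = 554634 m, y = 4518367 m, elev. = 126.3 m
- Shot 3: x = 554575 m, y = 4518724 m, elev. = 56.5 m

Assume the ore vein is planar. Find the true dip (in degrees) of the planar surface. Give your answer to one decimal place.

Let the plane be z = a·x + b·y + c.
Shot 2−Shot 1: 26a − 441b = 102.7;  Shot 3−Shot 1: −33a − 84b = 32.9.
Solving gives a = −0.35144, b = −0.25360.
Gradient magnitude |∇z| = √(a² + b²) = √(0.12351 + 0.06431) = 0.43339.
True dip = arctan(0.43339) = 23.4°, dipping toward NE (azimuth ≈ 054°).

23.4°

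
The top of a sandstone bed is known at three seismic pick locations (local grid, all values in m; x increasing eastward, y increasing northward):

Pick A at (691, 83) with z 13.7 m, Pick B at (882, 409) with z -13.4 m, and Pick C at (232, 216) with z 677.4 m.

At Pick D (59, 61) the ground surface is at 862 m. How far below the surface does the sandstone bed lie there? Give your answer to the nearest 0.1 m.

68.4 m

Let the plane be z = a·x + b·y + c.
Pick B−Pick A: 191a + 326b = −27.1;  Pick C−Pick A: −459a + 133b = 663.7.
Solving gives a = −1.25671, b = 0.65316.
Then c = 13.7 − a·691 − b·83 = 827.87.
At (59, 61): z_contact = −74.15 + 39.84 + 827.87 = 793.57 m.
Depth below ground = 862 − 793.57 = 68.4 m.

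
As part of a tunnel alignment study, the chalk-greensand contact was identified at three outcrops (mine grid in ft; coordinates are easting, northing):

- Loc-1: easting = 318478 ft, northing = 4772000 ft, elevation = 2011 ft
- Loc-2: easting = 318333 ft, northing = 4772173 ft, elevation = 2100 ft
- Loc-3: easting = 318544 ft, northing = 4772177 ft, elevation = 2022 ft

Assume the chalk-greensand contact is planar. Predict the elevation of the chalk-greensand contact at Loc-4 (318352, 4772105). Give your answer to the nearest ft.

Let the plane be z = a·easting + b·northing + c.
Loc-2−Loc-1: −145a + 173b = 89;  Loc-3−Loc-1: 66a + 177b = 11.
Solving gives a = −0.37348650, b = 0.20141305.
Then c = 2011 − a·318478 − b·4772000 = −840184.82.
At (318352, 4772105): z = −118900.2 + 961164.2 − 840184.82 = 2079.2 ft.

2079 ft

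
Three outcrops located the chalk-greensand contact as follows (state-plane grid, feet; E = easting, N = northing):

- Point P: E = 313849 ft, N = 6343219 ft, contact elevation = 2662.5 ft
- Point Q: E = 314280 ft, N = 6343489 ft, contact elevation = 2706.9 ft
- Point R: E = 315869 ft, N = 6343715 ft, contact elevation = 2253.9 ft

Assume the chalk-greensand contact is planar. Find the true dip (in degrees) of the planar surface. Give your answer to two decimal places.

Let the plane be z = a·E + b·N + c.
Point Q−Point P: 431a + 270b = 44.4;  Point R−Point P: 2020a + 496b = −408.6.
Solving gives a = −0.39908, b = 0.80149.
Gradient magnitude |∇z| = √(a² + b²) = √(0.15926 + 0.64239) = 0.89535.
True dip = arctan(0.89535) = 41.84°, dipping toward SSE (azimuth ≈ 154°).

41.84°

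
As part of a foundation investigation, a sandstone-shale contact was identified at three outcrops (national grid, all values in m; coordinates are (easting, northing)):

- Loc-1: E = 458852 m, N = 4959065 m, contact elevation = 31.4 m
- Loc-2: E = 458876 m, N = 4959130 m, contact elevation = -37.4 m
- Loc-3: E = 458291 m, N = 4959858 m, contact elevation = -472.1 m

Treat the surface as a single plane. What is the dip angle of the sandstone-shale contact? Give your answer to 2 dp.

44.84°

Two edge vectors: Loc-1→Loc-2 = (24, 65, -68.8), Loc-1→Loc-3 = (-561, 793, -503.5).
Normal n = (Loc-1→Loc-2) × (Loc-1→Loc-3) = (21830.9, 50680.8, 55497).
So ∂z/∂E = −n_x/n_z = −0.39337 and ∂z/∂N = −n_y/n_z = −0.91322.
Gradient magnitude |∇z| = √(a² + b²) = √(0.15474 + 0.83397) = 0.99434.
True dip = arctan(0.99434) = 44.84°, dipping toward NNE (azimuth ≈ 023°).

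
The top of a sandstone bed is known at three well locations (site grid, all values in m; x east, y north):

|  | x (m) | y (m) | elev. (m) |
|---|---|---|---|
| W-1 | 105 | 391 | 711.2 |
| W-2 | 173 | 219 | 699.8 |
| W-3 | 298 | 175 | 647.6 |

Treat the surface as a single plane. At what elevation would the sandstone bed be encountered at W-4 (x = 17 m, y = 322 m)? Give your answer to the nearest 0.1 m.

Two edge vectors: W-1→W-2 = (68, -172, -11.4), W-1→W-3 = (193, -216, -63.6).
Normal n = (W-1→W-2) × (W-1→W-3) = (8476.8, 2124.6, 18508).
So ∂z/∂x = −n_x/n_z = −0.45801 and ∂z/∂y = −n_y/n_z = −0.11479.
Intercept c from W-1: 711.2 + 48.09 + 44.88 = 804.18.
At (17, 322): z = −7.8 − 37.0 + 804.18 = 759.4 m.

759.4 m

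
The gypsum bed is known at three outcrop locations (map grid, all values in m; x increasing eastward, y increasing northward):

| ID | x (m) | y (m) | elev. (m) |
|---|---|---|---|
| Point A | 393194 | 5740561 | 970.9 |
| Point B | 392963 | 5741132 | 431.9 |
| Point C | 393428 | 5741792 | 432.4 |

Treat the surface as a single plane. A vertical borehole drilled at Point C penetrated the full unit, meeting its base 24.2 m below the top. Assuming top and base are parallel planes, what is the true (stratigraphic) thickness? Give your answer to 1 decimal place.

Let the plane be z = a·x + b·y + c.
Point B−Point A: −231a + 571b = −539;  Point C−Point A: 234a + 1231b = −538.5.
Solving gives a = 0.85179, b = −0.59936.
|∇z| = √(a²+b²) = 1.04153, so dip δ = arctan(1.04153) = 46.17°.
True thickness = vertical thickness × cos δ = 24.2 × cos 46.17° = 16.8 m.

16.8 m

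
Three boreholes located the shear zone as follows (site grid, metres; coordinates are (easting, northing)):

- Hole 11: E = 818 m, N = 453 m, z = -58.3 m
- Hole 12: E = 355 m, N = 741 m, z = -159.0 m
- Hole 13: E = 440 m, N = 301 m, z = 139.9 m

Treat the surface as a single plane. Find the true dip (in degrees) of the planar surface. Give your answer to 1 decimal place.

37.3°

Let the plane be z = a·E + b·N + c.
Hole 12−Hole 11: −463a + 288b = −100.7;  Hole 13−Hole 11: −378a − 152b = 198.2.
Solving gives a = −0.23307, b = −0.72434.
Gradient magnitude |∇z| = √(a² + b²) = √(0.05432 + 0.52467) = 0.76092.
True dip = arctan(0.76092) = 37.3°, dipping toward NNE (azimuth ≈ 018°).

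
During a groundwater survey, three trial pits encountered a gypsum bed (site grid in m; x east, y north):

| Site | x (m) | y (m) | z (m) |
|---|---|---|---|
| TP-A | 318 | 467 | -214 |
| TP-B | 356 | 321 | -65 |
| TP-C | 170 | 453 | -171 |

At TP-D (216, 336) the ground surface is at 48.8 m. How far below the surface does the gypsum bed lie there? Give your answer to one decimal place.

103.3 m

Two edge vectors: TP-A→TP-B = (38, -146, 149), TP-A→TP-C = (-148, -14, 43).
Normal n = (TP-A→TP-B) × (TP-A→TP-C) = (-4192, -23686, -22140).
So ∂z/∂x = −n_x/n_z = −0.18934 and ∂z/∂y = −n_y/n_z = −1.06983.
Intercept c from TP-A: -214 + 60.21 + 499.61 = 345.82.
At (216, 336): z_contact = −40.90 − 359.46 + 345.82 = -54.54 m.
Depth below ground = 48.8 − (-54.54) = 103.3 m.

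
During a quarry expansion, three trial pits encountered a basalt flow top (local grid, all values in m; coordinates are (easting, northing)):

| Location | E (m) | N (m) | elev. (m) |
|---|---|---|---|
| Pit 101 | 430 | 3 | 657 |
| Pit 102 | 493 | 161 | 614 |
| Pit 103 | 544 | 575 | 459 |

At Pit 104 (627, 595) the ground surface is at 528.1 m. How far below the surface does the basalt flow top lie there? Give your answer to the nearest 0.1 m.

Two edge vectors: Pit 101→Pit 102 = (63, 158, -43), Pit 101→Pit 103 = (114, 572, -198).
Normal n = (Pit 101→Pit 102) × (Pit 101→Pit 103) = (-6688, 7572, 18024).
So ∂z/∂E = −n_x/n_z = 0.37106 and ∂z/∂N = −n_y/n_z = −0.42011.
Intercept c from Pit 101: 657 − 159.56 + 1.26 = 498.70.
At (627, 595): z_contact = 232.66 − 249.96 + 498.70 = 481.40 m.
Depth below ground = 528.1 − 481.40 = 46.7 m.

46.7 m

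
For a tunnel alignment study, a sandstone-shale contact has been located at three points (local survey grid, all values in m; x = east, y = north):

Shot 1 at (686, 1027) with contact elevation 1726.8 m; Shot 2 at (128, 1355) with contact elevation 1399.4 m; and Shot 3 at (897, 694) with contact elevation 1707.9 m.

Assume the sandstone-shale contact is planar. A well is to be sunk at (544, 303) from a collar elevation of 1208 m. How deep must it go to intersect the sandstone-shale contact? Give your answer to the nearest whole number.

116 m

Let the plane be z = a·x + b·y + c.
Shot 2−Shot 1: −558a + 328b = −327.4;  Shot 3−Shot 1: 211a − 333b = −18.9.
Solving gives a = 0.98814, b = 0.68288.
Then c = 1726.8 − a·686 − b·1027 = 347.62.
At (544, 303): z_contact = 537.5 + 206.9 + 347.62 = 1092.1 m.
Depth below ground = 1208 − 1092.1 = 116 m.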